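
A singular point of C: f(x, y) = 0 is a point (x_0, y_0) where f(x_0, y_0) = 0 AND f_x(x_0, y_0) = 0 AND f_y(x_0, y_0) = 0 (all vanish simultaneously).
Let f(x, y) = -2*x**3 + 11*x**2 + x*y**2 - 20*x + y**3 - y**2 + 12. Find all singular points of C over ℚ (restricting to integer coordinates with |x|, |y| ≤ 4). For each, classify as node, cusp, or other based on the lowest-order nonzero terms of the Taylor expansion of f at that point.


Singular points: {(2, 0)}; classification: node.

Compute partial derivatives:
  f_x = -6*x**2 + 22*x + y**2 - 20.
  f_y = 2*x*y + 3*y**2 - 2*y.
Scan x_0 ∈ {−4, ..., 4}. For each x_0, f_y(x_0, y) is a polynomial in y; find its integer roots y ∈ {−4, ..., 4}, then test f_x and f at those candidates.
  x = -4: f_y(-4, y) = 3*y**2 - 10*y; vanishes at y ∈ {0}. (-4, 0): f_x = -204 ≠ 0.
  x = -3: f_y(-3, y) = 3*y**2 - 8*y; vanishes at y ∈ {0}. (-3, 0): f_x = -140 ≠ 0.
  x = -2: f_y(-2, y) = 3*y**2 - 6*y; vanishes at y ∈ {0, 2}. (-2, 0): f_x = -88 ≠ 0; (-2, 2): f_x = -84 ≠ 0.
  x = -1: f_y(-1, y) = 3*y**2 - 4*y; vanishes at y ∈ {0}. (-1, 0): f_x = -48 ≠ 0.
  x = 0: f_y(0, y) = 3*y**2 - 2*y; vanishes at y ∈ {0}. (0, 0): f_x = -20 ≠ 0.
  x = 1: f_y(1, y) = 3*y**2; vanishes at y ∈ {0}. (1, 0): f_x = -4 ≠ 0.
  x = 2: f_y(2, y) = 3*y**2 + 2*y; vanishes at y ∈ {0}. (2, 0): f_x = 0, f = 0 — SINGULAR.
  x = 3: f_y(3, y) = 3*y**2 + 4*y; vanishes at y ∈ {0}. (3, 0): f_x = -8 ≠ 0.
  x = 4: f_y(4, y) = 3*y**2 + 6*y; vanishes at y ∈ {-2, 0}. (4, -2): f_x = -24 ≠ 0; (4, 0): f_x = -28 ≠ 0.
Only singular point on the grid: (2, 0).
Classify: substitute x = 2 + u, y = 0 + v and expand: f = -2*u**3 - u**2 + u*v**2 + v**3 + v**2.
No constant or linear terms (consistent with a singular point). Quadratic part: -u**2 + v**2. Cubic part: -2*u**3 + u*v**2 + v**3.
The quadratic part v**2 - u**2 = (v − u)(v + u) splits into two distinct linear factors, so there are two distinct tangent lines y − 0 = ±(x − 2) — this is a node (ordinary double point).
Classification: node.


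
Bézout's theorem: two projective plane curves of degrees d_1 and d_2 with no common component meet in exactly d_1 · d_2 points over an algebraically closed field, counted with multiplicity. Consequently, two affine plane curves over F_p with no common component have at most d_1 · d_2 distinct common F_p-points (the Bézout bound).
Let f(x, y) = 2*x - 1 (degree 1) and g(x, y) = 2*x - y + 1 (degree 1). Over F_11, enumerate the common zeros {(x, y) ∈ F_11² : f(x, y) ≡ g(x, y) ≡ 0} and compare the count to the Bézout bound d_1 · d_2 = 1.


Common zeros: {(6, 2)}; count = 1; Bézout bound = 1.

deg(f) = 1, deg(g) = 1, so Bézout bound = 1.
Scan x ∈ F_11. For each x, list the y ∈ F_11 with f(x, y) ≡ 0 and those with g(x, y) ≡ 0 (mod 11); the common zeros in that column are the intersection.
  x = 0: f ≡ 0 at y ∈ ∅; g ≡ 0 at y ∈ {1}; common: ∅.
  x = 1: f ≡ 0 at y ∈ ∅; g ≡ 0 at y ∈ {3}; common: ∅.
  x = 2: f ≡ 0 at y ∈ ∅; g ≡ 0 at y ∈ {5}; common: ∅.
  x = 3: f ≡ 0 at y ∈ ∅; g ≡ 0 at y ∈ {7}; common: ∅.
  x = 4: f ≡ 0 at y ∈ ∅; g ≡ 0 at y ∈ {9}; common: ∅.
  x = 5: f ≡ 0 at y ∈ ∅; g ≡ 0 at y ∈ {0}; common: ∅.
  x = 6: f ≡ 0 at y ∈ {0, 1, 2, 3, 4, 5, 6, 7, 8, 9, 10}; g ≡ 0 at y ∈ {2}; common: {2}.
  x = 7: f ≡ 0 at y ∈ ∅; g ≡ 0 at y ∈ {4}; common: ∅.
  x = 8: f ≡ 0 at y ∈ ∅; g ≡ 0 at y ∈ {6}; common: ∅.
  x = 9: f ≡ 0 at y ∈ ∅; g ≡ 0 at y ∈ {8}; common: ∅.
  x = 10: f ≡ 0 at y ∈ ∅; g ≡ 0 at y ∈ {10}; common: ∅.
Collecting: common zeros = {(6, 2)}, so the count is 1.
Comparison with the Bézout bound: 1 ≤ 1 = deg(f)·deg(g), as expected for curves with no common component (the bound is attained).


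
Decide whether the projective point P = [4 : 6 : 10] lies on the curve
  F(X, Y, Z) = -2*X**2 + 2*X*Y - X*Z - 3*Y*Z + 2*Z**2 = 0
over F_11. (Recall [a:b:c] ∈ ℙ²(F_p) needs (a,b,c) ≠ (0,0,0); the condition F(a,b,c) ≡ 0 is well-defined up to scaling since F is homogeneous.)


F(4,6,10) ≡ 7 (mod 11); P is NOT on the curve.

Evaluate F(4, 6, 10) term-by-term (mod 11).
  -2*X**2 ↦ -2·16·1·1 = -32
  2*X*Y ↦ 2·4·6·1 = 48
  -X*Z ↦ -1·4·1·10 = -40
  -3*Y*Z ↦ -3·1·6·10 = -180
  2*Z**2 ↦ 2·1·1·100 = 200
Sum: F(4, 6, 10) = (-32) + (48) + (-40) + (-180) + (200) = -4.
Reducing mod 11: -4 ≡ 7 (mod 11).
Since F(a, b, c) ≡ 7 ≠ 0 (mod 11), P does NOT lie on the curve.


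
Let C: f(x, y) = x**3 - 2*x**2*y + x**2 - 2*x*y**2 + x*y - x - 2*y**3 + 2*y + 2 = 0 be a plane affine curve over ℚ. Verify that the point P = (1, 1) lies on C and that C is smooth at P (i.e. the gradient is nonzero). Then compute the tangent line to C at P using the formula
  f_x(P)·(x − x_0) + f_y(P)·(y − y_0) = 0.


Tangent line at P: -x - 9*y + 10 = 0.

Step 1: f(1, 1) = 0, so P lies on C.
Step 2: partial derivatives
  f_x(x, y) = 3*x**2 - 4*x*y + 2*x - 2*y**2 + y - 1, f_y(x, y) = -2*x**2 - 4*x*y + x - 6*y**2 + 2.
  f_x(P) = -1, f_y(P) = -9 (gradient nonzero, so P is smooth).
Step 3: tangent line at P: -1·(x − 1) + -9·(y − 1) = 0.
Expanding: -x - 9*y + 10 = 0.


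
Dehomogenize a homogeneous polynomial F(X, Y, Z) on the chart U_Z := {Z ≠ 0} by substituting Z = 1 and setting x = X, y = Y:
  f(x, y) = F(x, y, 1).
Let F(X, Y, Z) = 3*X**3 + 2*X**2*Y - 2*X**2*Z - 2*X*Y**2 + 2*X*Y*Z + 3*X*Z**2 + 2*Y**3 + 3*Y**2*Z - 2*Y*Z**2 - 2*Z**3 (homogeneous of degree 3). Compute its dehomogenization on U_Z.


f(x, y) = 3*x**3 + 2*x**2*y - 2*x**2 - 2*x*y**2 + 2*x*y + 3*x + 2*y**3 + 3*y**2 - 2*y - 2

On U_Z we set Z = 1. Each monomial c·X^i·Y^j·Z^k in F becomes c·x^i·y^j·1^k = c·x^i·y^j.
Substituting Z = 1: F(X, Y, 1) = 3*x**3 + 2*x**2*y - 2*x**2 - 2*x*y**2 + 2*x*y + 3*x + 2*y**3 + 3*y**2 - 2*y - 2.
Note: deg(f) ≤ deg(F) = 3; strict inequality happens when F is divisible by Z (lost terms).


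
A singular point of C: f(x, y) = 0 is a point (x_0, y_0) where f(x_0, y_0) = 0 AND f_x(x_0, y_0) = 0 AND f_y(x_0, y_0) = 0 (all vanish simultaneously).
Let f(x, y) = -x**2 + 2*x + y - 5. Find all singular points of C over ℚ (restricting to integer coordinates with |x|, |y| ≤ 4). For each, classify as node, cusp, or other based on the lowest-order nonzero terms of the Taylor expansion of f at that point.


No singular points in the scanned grid; C is smooth there.

Compute partial derivatives:
  f_x = 2 - 2*x.
  f_y = 1.
f_y = 1 is a nonzero constant, so f_y never vanishes: no point (x, y) can satisfy f = f_x = f_y = 0. In particular no (x, y) ∈ {−4, ..., 4}² is singular; the curve is smooth.


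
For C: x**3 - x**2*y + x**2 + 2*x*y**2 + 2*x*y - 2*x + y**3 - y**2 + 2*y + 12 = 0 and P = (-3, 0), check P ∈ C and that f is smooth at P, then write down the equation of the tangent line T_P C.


Tangent line at P: 19*x - 13*y + 57 = 0.

Step 1: f(-3, 0) = 0, so P lies on C.
Step 2: partial derivatives
  f_x(x, y) = 3*x**2 - 2*x*y + 2*x + 2*y**2 + 2*y - 2, f_y(x, y) = -x**2 + 4*x*y + 2*x + 3*y**2 - 2*y + 2.
  f_x(P) = 19, f_y(P) = -13 (gradient nonzero, so P is smooth).
Step 3: tangent line at P: 19·(x − -3) + -13·(y − 0) = 0.
Expanding: 19*x - 13*y + 57 = 0.


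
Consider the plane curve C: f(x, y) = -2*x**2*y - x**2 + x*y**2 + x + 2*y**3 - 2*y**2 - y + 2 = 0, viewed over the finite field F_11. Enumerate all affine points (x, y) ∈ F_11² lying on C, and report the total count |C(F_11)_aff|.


Affine F_11-points: {(0, 7), (1, 1), (2, 0), (3, 2), (3, 5), (3, 9), (6, 6), (7, 1), (7, 6), (7, 7), (9, 2), (10, 0), (10, 9)}; count = 13.

For each of the 121 pairs (x, y) ∈ F_11², evaluate f(x, y) mod 11. Record the zeros.
  x = 0: [0↦2, 1↦1, 2↦8, 3↦2, 4↦6, 5↦10, 6↦4, 7↦0, 8↦10, 9↦2, 10↦10]  zeros at y ∈ {7}
  x = 1: [0↦2, 1↦0, 2↦8, 3↦5, 4↦3, 5↦3, 6↦6, 7↦2, 8↦3, 9↦10, 10↦2]  zeros at y ∈ {1}
  x = 2: [0↦0, 1↦4, 2↦9, 3↦5, 4↦4, 5↦7, 6↦4, 7↦7, 8↦6, 9↦2, 10↦7]  zeros at y ∈ {0}
  x = 3: [0↦7, 1↦2, 2↦0, 3↦2, 4↦9, 5↦0, 6↦9, 7↦4, 8↦8, 9↦0, 10↦3]  zeros at y ∈ {2, 5, 9}
  x = 4: [0↦1, 1↦5, 2↦3, 3↦7, 4↦7, 5↦4, 6↦10, 7↦4, 8↦9, 9↦4, 10↦1]  zeros at y ∈ ∅
  x = 5: [0↦4, 1↦2, 2↦7, 3↦9, 4↦9, 5↦8, 6↦7, 7↦7, 8↦9, 9↦3, 10↦1]  zeros at y ∈ ∅
  x = 6: [0↦5, 1↦4, 2↦1, 3↦8, 4↦4, 5↦1, 6↦0, 7↦2, 8↦8, 9↦8, 10↦3]  zeros at y ∈ {6}
  x = 7: [0↦4, 1↦0, 2↦7, 3↦4, 4↦3, 5↦5, 6↦0, 7↦0, 8↦6, 9↦8, 10↦7]  zeros at y ∈ {1, 6, 7}
  x = 8: [0↦1, 1↦1, 2↦3, 3↦8, 4↦6, 5↦9, 6↦7, 7↦1, 8↦3, 9↦3, 10↦2]  zeros at y ∈ ∅
  x = 9: [0↦7, 1↦7, 2↦0, 3↦9, 4↦2, 5↦2, 6↦10, 7↦5, 8↦10, 9↦4, 10↦10]  zeros at y ∈ {2}
  x = 10: [0↦0, 1↦7, 2↦9, 3↦7, 4↦2, 5↦6, 6↦9, 7↦1, 8↦5, 9↦0, 10↦9]  zeros at y ∈ {0, 9}
Collecting zeros: affine points = {(0, 7), (1, 1), (2, 0), (3, 2), (3, 5), (3, 9), (6, 6), (7, 1), (7, 6), (7, 7), (9, 2), (10, 0), (10, 9)}.
Total count |C(F_11)_aff| = 13.


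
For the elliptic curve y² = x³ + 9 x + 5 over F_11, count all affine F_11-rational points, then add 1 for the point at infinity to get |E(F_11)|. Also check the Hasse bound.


Affine points = {(0, 4), (0, 7), (1, 2), (1, 9), (2, 3), (2, 8), (3, 2), (3, 9), (6, 0), (7, 2), (7, 9), (9, 1), (9, 10)}; affine count = 13; |E(F_11)| = 14.

Discriminant check: Δ ∝ 4a³ + 27b² = 4·9³ + 27·5² = 4·729 + 27·25 ≡ 5 (mod 11). Nonzero ⇒ E is nonsingular.
For each x ∈ F_11, compute rhs = x³ + 9·x + 5 mod 11, then count y ∈ F_11 with y² ≡ rhs.
  x = 0: rhs = 5, matching y values: 4, 7 (2 points).
  x = 1: rhs = 4, matching y values: 2, 9 (2 points).
  x = 2: rhs = 9, matching y values: 3, 8 (2 points).
  x = 3: rhs = 4, matching y values: 2, 9 (2 points).
  x = 4: rhs = 6, matching y values: none (0 points).
  x = 5: rhs = 10, matching y values: none (0 points).
  x = 6: rhs = 0, matching y values: 0 (1 points).
  x = 7: rhs = 4, matching y values: 2, 9 (2 points).
  x = 8: rhs = 6, matching y values: none (0 points).
  x = 9: rhs = 1, matching y values: 1, 10 (2 points).
  x = 10: rhs = 6, matching y values: none (0 points).
Total affine count: 13.
Full point count |E(F_11)| = 13 + 1 = 14.
Hasse bound: |14 − (11+1)| = |2| = 2 ≤ 2√11 ≈ 6.6332 ✓.


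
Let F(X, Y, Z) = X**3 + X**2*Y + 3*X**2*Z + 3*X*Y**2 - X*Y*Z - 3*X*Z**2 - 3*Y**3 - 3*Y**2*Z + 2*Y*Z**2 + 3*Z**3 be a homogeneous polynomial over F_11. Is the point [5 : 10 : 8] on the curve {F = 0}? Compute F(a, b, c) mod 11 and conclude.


F(5,10,8) ≡ 5 (mod 11); P is NOT on the curve.

Evaluate F(5, 10, 8) term-by-term (mod 11).
  X**3 ↦ 1·125·1·1 = 125
  X**2*Y ↦ 1·25·10·1 = 250
  3*X**2*Z ↦ 3·25·1·8 = 600
  3*X*Y**2 ↦ 3·5·100·1 = 1500
  -X*Y*Z ↦ -1·5·10·8 = -400
  -3*X*Z**2 ↦ -3·5·1·64 = -960
  -3*Y**3 ↦ -3·1·1000·1 = -3000
  -3*Y**2*Z ↦ -3·1·100·8 = -2400
  2*Y*Z**2 ↦ 2·1·10·64 = 1280
  3*Z**3 ↦ 3·1·1·512 = 1536
Sum: F(5, 10, 8) = (125) + (250) + (600) + (1500) + (-400) + (-960) + (-3000) + (-2400) + (1280) + (1536) = -1469.
Reducing mod 11: -1469 ≡ 5 (mod 11).
Since F(a, b, c) ≡ 5 ≠ 0 (mod 11), P does NOT lie on the curve.


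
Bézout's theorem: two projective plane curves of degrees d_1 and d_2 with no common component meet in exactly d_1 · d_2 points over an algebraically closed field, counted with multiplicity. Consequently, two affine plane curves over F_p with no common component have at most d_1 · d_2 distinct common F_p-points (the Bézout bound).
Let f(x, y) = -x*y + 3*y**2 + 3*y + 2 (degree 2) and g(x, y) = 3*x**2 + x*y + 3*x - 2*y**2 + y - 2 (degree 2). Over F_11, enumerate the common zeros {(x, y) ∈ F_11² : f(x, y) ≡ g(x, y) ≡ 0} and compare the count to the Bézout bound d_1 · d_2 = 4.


Common zeros: ∅; count = 0; Bézout bound = 4.

deg(f) = 2, deg(g) = 2, so Bézout bound = 4.
Scan x ∈ F_11. For each x, list the y ∈ F_11 with f(x, y) ≡ 0 and those with g(x, y) ≡ 0 (mod 11); the common zeros in that column are the intersection.
  x = 0: f ≡ 0 at y ∈ ∅; g ≡ 0 at y ∈ ∅; common: ∅.
  x = 1: f ≡ 0 at y ∈ ∅; g ≡ 0 at y ∈ {2, 10}; common: ∅.
  x = 2: f ≡ 0 at y ∈ ∅; g ≡ 0 at y ∈ {8, 10}; common: ∅.
  x = 3: f ≡ 0 at y ∈ {5, 6}; g ≡ 0 at y ∈ ∅; common: ∅.
  x = 4: f ≡ 0 at y ∈ ∅; g ≡ 0 at y ∈ {3, 5}; common: ∅.
  x = 5: f ≡ 0 at y ∈ ∅; g ≡ 0 at y ∈ {0, 3}; common: ∅.
  x = 6: f ≡ 0 at y ∈ ∅; g ≡ 0 at y ∈ ∅; common: ∅.
  x = 7: f ≡ 0 at y ∈ {7, 9}; g ≡ 0 at y ∈ ∅; common: ∅.
  x = 8: f ≡ 0 at y ∈ {1, 8}; g ≡ 0 at y ∈ {5}; common: ∅.
  x = 9: f ≡ 0 at y ∈ {3, 10}; g ≡ 0 at y ∈ {8}; common: ∅.
  x = 10: f ≡ 0 at y ∈ {2, 4}; g ≡ 0 at y ∈ ∅; common: ∅.
Collecting: common zeros = ∅, so the count is 0.
Comparison with the Bézout bound: 0 ≤ 4 = deg(f)·deg(g), as expected for curves with no common component (the affine F_11-count falls short of the bound because intersections may lie at infinity, over extension fields, or carry multiplicity).


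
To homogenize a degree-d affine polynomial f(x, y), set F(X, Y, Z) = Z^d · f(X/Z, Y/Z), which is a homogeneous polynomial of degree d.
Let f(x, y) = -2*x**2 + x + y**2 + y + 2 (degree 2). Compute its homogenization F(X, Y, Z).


F(X, Y, Z) = -2*X**2 + X*Z + Y**2 + Y*Z + 2*Z**2

deg(f) = 2.
Substitute x = X/Z, y = Y/Z into f, then multiply by Z^2.
  monomial -2·x^2·y^0 ↦ -2·X^2·Y^0·Z^0.
  monomial 1·x^1·y^0 ↦ 1·X^1·Y^0·Z^1.
  monomial 1·x^0·y^2 ↦ 1·X^0·Y^2·Z^0.
  monomial 1·x^0·y^1 ↦ 1·X^0·Y^1·Z^1.
  monomial 2·x^0·y^0 ↦ 2·X^0·Y^0·Z^2.
Collecting: F(X, Y, Z) = -2*X**2 + X*Z + Y**2 + Y*Z + 2*Z**2.


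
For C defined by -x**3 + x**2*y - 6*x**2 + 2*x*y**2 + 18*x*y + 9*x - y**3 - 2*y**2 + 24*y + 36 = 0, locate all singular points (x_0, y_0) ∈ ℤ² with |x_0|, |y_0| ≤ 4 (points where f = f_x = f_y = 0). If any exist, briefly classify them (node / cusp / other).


Singular points: {(-3, -3)}; classification: cusp.

Compute partial derivatives:
  f_x = -3*x**2 + 2*x*y - 12*x + 2*y**2 + 18*y + 9.
  f_y = x**2 + 4*x*y + 18*x - 3*y**2 - 4*y + 24.
Scan x_0 ∈ {−4, ..., 4}. For each x_0, f_y(x_0, y) is a polynomial in y; find its integer roots y ∈ {−4, ..., 4}, then test f_x and f at those candidates.
  x = -4: f_y(-4, y) = -3*y**2 - 20*y - 32; vanishes at y ∈ {-4}. (-4, -4): f_x = 1 ≠ 0.
  x = -3: f_y(-3, y) = -3*y**2 - 16*y - 21; vanishes at y ∈ {-3}. (-3, -3): f_x = 0, f = 0 — SINGULAR.
  x = -2: f_y(-2, y) = -3*y**2 - 12*y - 8; no integer root y with |y| ≤ 4.
  x = -1: f_y(-1, y) = -3*y**2 - 8*y + 7; no integer root y with |y| ≤ 4.
  x = 0: f_y(0, y) = -3*y**2 - 4*y + 24; no integer root y with |y| ≤ 4.
  x = 1: f_y(1, y) = 43 - 3*y**2; no integer root y with |y| ≤ 4.
  x = 2: f_y(2, y) = -3*y**2 + 4*y + 64; vanishes at y ∈ {-4}. (2, -4): f_x = -83 ≠ 0.
  x = 3: f_y(3, y) = -3*y**2 + 8*y + 87; no integer root y with |y| ≤ 4.
  x = 4: f_y(4, y) = -3*y**2 + 12*y + 112; no integer root y with |y| ≤ 4.
Only singular point on the grid: (-3, -3).
Classify: substitute x = -3 + u, y = -3 + v and expand: f = -u**3 + u**2*v + 2*u*v**2 - v**3 + v**2.
No constant or linear terms (consistent with a singular point). Quadratic part: v**2. Cubic part: -u**3 + u**2*v + 2*u*v**2 - v**3.
The quadratic part v**2 is a perfect square, so there is a single (double) tangent line v = 0, i.e. y = -3. Restricting the cubic part to that line (v = 0) leaves -u**3 ≠ 0, so f is not divisible by v and the branch is v² ≈ u**3 to lowest order — this is a cusp.
Classification: cusp.


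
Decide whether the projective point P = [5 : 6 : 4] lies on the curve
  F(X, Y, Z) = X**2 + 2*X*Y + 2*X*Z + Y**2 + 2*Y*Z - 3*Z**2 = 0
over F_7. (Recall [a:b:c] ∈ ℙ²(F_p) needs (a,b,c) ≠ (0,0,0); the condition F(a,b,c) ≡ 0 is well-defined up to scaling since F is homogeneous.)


F(5,6,4) ≡ 0 (mod 7); P is on the curve.

Evaluate F(5, 6, 4) term-by-term (mod 7).
  X**2 ↦ 1·25·1·1 = 25
  2*X*Y ↦ 2·5·6·1 = 60
  2*X*Z ↦ 2·5·1·4 = 40
  Y**2 ↦ 1·1·36·1 = 36
  2*Y*Z ↦ 2·1·6·4 = 48
  -3*Z**2 ↦ -3·1·1·16 = -48
Sum: F(5, 6, 4) = (25) + (60) + (40) + (36) + (48) + (-48) = 161.
Reducing mod 7: 161 ≡ 0 (mod 7).
Since F(a, b, c) ≡ 0 (mod 7), P lies on the curve.


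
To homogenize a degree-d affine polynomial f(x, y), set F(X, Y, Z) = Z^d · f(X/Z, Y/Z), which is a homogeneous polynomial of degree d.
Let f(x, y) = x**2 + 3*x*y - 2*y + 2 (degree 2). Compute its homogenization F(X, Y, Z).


F(X, Y, Z) = X**2 + 3*X*Y - 2*Y*Z + 2*Z**2

deg(f) = 2.
Substitute x = X/Z, y = Y/Z into f, then multiply by Z^2.
  monomial 1·x^2·y^0 ↦ 1·X^2·Y^0·Z^0.
  monomial 3·x^1·y^1 ↦ 3·X^1·Y^1·Z^0.
  monomial -2·x^0·y^1 ↦ -2·X^0·Y^1·Z^1.
  monomial 2·x^0·y^0 ↦ 2·X^0·Y^0·Z^2.
Collecting: F(X, Y, Z) = X**2 + 3*X*Y - 2*Y*Z + 2*Z**2.


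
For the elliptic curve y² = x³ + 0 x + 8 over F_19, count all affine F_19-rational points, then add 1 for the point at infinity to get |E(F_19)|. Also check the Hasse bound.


Affine points = {(1, 3), (1, 16), (2, 4), (2, 15), (3, 4), (3, 15), (5, 0), (7, 3), (7, 16), (8, 8), (8, 11), (10, 1), (10, 18), (11, 3), (11, 16), (12, 8), (12, 11), (13, 1), (13, 18), (14, 4), (14, 15), (15, 1), (15, 18), (16, 0), (17, 0), (18, 8), (18, 11)}; affine count = 27; |E(F_19)| = 28.

Discriminant check: Δ ∝ 4a³ + 27b² = 4·0³ + 27·8² = 4·0 + 27·64 ≡ 18 (mod 19). Nonzero ⇒ E is nonsingular.
For each x ∈ F_19, compute rhs = x³ + 0·x + 8 mod 19, then count y ∈ F_19 with y² ≡ rhs.
  x = 0: rhs = 8, matching y values: none (0 points).
  x = 1: rhs = 9, matching y values: 3, 16 (2 points).
  x = 2: rhs = 16, matching y values: 4, 15 (2 points).
  x = 3: rhs = 16, matching y values: 4, 15 (2 points).
  x = 4: rhs = 15, matching y values: none (0 points).
  x = 5: rhs = 0, matching y values: 0 (1 points).
  x = 6: rhs = 15, matching y values: none (0 points).
  x = 7: rhs = 9, matching y values: 3, 16 (2 points).
  x = 8: rhs = 7, matching y values: 8, 11 (2 points).
  x = 9: rhs = 15, matching y values: none (0 points).
  x = 10: rhs = 1, matching y values: 1, 18 (2 points).
  x = 11: rhs = 9, matching y values: 3, 16 (2 points).
  x = 12: rhs = 7, matching y values: 8, 11 (2 points).
  x = 13: rhs = 1, matching y values: 1, 18 (2 points).
  x = 14: rhs = 16, matching y values: 4, 15 (2 points).
  x = 15: rhs = 1, matching y values: 1, 18 (2 points).
  x = 16: rhs = 0, matching y values: 0 (1 points).
  x = 17: rhs = 0, matching y values: 0 (1 points).
  x = 18: rhs = 7, matching y values: 8, 11 (2 points).
Total affine count: 27.
Full point count |E(F_19)| = 27 + 1 = 28.
Hasse bound: |28 − (19+1)| = |8| = 8 ≤ 2√19 ≈ 8.7178 ✓.


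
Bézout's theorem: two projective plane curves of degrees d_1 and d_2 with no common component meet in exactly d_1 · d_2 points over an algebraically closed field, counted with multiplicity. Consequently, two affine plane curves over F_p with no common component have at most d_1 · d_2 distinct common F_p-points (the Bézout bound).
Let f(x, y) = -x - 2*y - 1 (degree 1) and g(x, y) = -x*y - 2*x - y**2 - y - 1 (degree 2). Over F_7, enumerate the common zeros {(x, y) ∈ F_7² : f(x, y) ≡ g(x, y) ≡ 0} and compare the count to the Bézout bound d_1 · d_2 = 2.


Common zeros: ∅; count = 0; Bézout bound = 2.

deg(f) = 1, deg(g) = 2, so Bézout bound = 2.
Scan x ∈ F_7. For each x, list the y ∈ F_7 with f(x, y) ≡ 0 and those with g(x, y) ≡ 0 (mod 7); the common zeros in that column are the intersection.
  x = 0: f ≡ 0 at y ∈ {3}; g ≡ 0 at y ∈ {2, 4}; common: ∅.
  x = 1: f ≡ 0 at y ∈ {6}; g ≡ 0 at y ∈ ∅; common: ∅.
  x = 2: f ≡ 0 at y ∈ {2}; g ≡ 0 at y ∈ ∅; common: ∅.
  x = 3: f ≡ 0 at y ∈ {5}; g ≡ 0 at y ∈ {0, 3}; common: ∅.
  x = 4: f ≡ 0 at y ∈ {1}; g ≡ 0 at y ∈ ∅; common: ∅.
  x = 5: f ≡ 0 at y ∈ {4}; g ≡ 0 at y ∈ ∅; common: ∅.
  x = 6: f ≡ 0 at y ∈ {0}; g ≡ 0 at y ∈ {1, 6}; common: ∅.
Collecting: common zeros = ∅, so the count is 0.
Comparison with the Bézout bound: 0 ≤ 2 = deg(f)·deg(g), as expected for curves with no common component (the affine F_7-count falls short of the bound because intersections may lie at infinity, over extension fields, or carry multiplicity).


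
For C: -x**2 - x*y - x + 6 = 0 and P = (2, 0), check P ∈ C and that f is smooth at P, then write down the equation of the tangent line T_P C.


Tangent line at P: -5*x - 2*y + 10 = 0.

Step 1: f(2, 0) = 0, so P lies on C.
Step 2: partial derivatives
  f_x(x, y) = -2*x - y - 1, f_y(x, y) = -x.
  f_x(P) = -5, f_y(P) = -2 (gradient nonzero, so P is smooth).
Step 3: tangent line at P: -5·(x − 2) + -2·(y − 0) = 0.
Expanding: -5*x - 2*y + 10 = 0.


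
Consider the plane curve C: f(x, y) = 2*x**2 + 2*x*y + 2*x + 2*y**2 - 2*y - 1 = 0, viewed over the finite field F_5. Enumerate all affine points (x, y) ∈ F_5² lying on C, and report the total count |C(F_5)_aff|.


Affine F_5-points: {(1, 1), (1, 4), (2, 1), (2, 3), (4, 3), (4, 4)}; count = 6.

For each of the 25 pairs (x, y) ∈ F_5², evaluate f(x, y) mod 5. Record the zeros.
  x = 0: [0↦4, 1↦4, 2↦3, 3↦1, 4↦3]  zeros at y ∈ ∅
  x = 1: [0↦3, 1↦0, 2↦1, 3↦1, 4↦0]  zeros at y ∈ {1, 4}
  x = 2: [0↦1, 1↦0, 2↦3, 3↦0, 4↦1]  zeros at y ∈ {1, 3}
  x = 3: [0↦3, 1↦4, 2↦4, 3↦3, 4↦1]  zeros at y ∈ ∅
  x = 4: [0↦4, 1↦2, 2↦4, 3↦0, 4↦0]  zeros at y ∈ {3, 4}
Collecting zeros: affine points = {(1, 1), (1, 4), (2, 1), (2, 3), (4, 3), (4, 4)}.
Total count |C(F_5)_aff| = 6.


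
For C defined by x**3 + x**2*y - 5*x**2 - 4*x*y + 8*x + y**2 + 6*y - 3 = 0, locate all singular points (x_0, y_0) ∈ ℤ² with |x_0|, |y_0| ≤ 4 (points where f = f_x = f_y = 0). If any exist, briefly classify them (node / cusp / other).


Singular points: {(2, -1)}; classification: cusp.

Compute partial derivatives:
  f_x = 3*x**2 + 2*x*y - 10*x - 4*y + 8.
  f_y = x**2 - 4*x + 2*y + 6.
Scan x_0 ∈ {−4, ..., 4}. For each x_0, f_y(x_0, y) is a polynomial in y; find its integer roots y ∈ {−4, ..., 4}, then test f_x and f at those candidates.
  x = -4: f_y(-4, y) = 2*y + 38; no integer root y with |y| ≤ 4.
  x = -3: f_y(-3, y) = 2*y + 27; no integer root y with |y| ≤ 4.
  x = -2: f_y(-2, y) = 2*y + 18; no integer root y with |y| ≤ 4.
  x = -1: f_y(-1, y) = 2*y + 11; no integer root y with |y| ≤ 4.
  x = 0: f_y(0, y) = 2*y + 6; vanishes at y ∈ {-3}. (0, -3): f_x = 20 ≠ 0.
  x = 1: f_y(1, y) = 2*y + 3; no integer root y with |y| ≤ 4.
  x = 2: f_y(2, y) = 2*y + 2; vanishes at y ∈ {-1}. (2, -1): f_x = 0, f = 0 — SINGULAR.
  x = 3: f_y(3, y) = 2*y + 3; no integer root y with |y| ≤ 4.
  x = 4: f_y(4, y) = 2*y + 6; vanishes at y ∈ {-3}. (4, -3): f_x = 4 ≠ 0.
Only singular point on the grid: (2, -1).
Classify: substitute x = 2 + u, y = -1 + v and expand: f = u**3 + u**2*v + v**2.
No constant or linear terms (consistent with a singular point). Quadratic part: v**2. Cubic part: u**3 + u**2*v.
The quadratic part v**2 is a perfect square, so there is a single (double) tangent line v = 0, i.e. y = -1. Restricting the cubic part to that line (v = 0) leaves u**3 ≠ 0, so f is not divisible by v and the branch is v² ≈ -u**3 to lowest order — this is a cusp.
Classification: cusp.


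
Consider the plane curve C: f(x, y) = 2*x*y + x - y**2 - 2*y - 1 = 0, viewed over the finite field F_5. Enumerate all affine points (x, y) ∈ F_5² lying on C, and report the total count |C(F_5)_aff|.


Affine F_5-points: {(0, 4), (1, 0), (3, 1), (3, 3)}; count = 4.

For each of the 25 pairs (x, y) ∈ F_5², evaluate f(x, y) mod 5. Record the zeros.
  x = 0: [0↦4, 1↦1, 2↦1, 3↦4, 4↦0]  zeros at y ∈ {4}
  x = 1: [0↦0, 1↦4, 2↦1, 3↦1, 4↦4]  zeros at y ∈ {0}
  x = 2: [0↦1, 1↦2, 2↦1, 3↦3, 4↦3]  zeros at y ∈ ∅
  x = 3: [0↦2, 1↦0, 2↦1, 3↦0, 4↦2]  zeros at y ∈ {1, 3}
  x = 4: [0↦3, 1↦3, 2↦1, 3↦2, 4↦1]  zeros at y ∈ ∅
Collecting zeros: affine points = {(0, 4), (1, 0), (3, 1), (3, 3)}.
Total count |C(F_5)_aff| = 4.


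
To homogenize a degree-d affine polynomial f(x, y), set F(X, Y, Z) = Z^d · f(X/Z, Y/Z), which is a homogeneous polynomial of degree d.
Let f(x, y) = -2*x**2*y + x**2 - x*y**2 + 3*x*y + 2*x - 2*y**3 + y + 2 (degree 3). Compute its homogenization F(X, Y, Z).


F(X, Y, Z) = -2*X**2*Y + X**2*Z - X*Y**2 + 3*X*Y*Z + 2*X*Z**2 - 2*Y**3 + Y*Z**2 + 2*Z**3

deg(f) = 3.
Substitute x = X/Z, y = Y/Z into f, then multiply by Z^3.
  monomial -2·x^2·y^1 ↦ -2·X^2·Y^1·Z^0.
  monomial 1·x^2·y^0 ↦ 1·X^2·Y^0·Z^1.
  monomial -1·x^1·y^2 ↦ -1·X^1·Y^2·Z^0.
  monomial 3·x^1·y^1 ↦ 3·X^1·Y^1·Z^1.
  monomial 2·x^1·y^0 ↦ 2·X^1·Y^0·Z^2.
  monomial -2·x^0·y^3 ↦ -2·X^0·Y^3·Z^0.
  monomial 1·x^0·y^1 ↦ 1·X^0·Y^1·Z^2.
  monomial 2·x^0·y^0 ↦ 2·X^0·Y^0·Z^3.
Collecting: F(X, Y, Z) = -2*X**2*Y + X**2*Z - X*Y**2 + 3*X*Y*Z + 2*X*Z**2 - 2*Y**3 + Y*Z**2 + 2*Z**3.


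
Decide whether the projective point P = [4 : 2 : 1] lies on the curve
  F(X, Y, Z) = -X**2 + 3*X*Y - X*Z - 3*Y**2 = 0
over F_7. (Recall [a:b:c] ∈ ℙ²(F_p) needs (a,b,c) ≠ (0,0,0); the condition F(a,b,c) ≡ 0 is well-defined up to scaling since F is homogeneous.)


F(4,2,1) ≡ 6 (mod 7); P is NOT on the curve.

Evaluate F(4, 2, 1) term-by-term (mod 7).
  -X**2 ↦ -1·16·1·1 = -16
  3*X*Y ↦ 3·4·2·1 = 24
  -X*Z ↦ -1·4·1·1 = -4
  -3*Y**2 ↦ -3·1·4·1 = -12
Sum: F(4, 2, 1) = (-16) + (24) + (-4) + (-12) = -8.
Reducing mod 7: -8 ≡ 6 (mod 7).
Since F(a, b, c) ≡ 6 ≠ 0 (mod 7), P does NOT lie on the curve.


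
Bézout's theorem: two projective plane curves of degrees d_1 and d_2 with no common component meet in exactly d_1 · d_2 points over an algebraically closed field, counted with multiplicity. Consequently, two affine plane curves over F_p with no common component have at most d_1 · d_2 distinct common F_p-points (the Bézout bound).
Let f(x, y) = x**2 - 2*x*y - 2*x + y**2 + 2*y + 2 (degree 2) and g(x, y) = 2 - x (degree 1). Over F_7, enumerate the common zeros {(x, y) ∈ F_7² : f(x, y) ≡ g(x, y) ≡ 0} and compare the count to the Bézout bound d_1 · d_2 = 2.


Common zeros: ∅; count = 0; Bézout bound = 2.

deg(f) = 2, deg(g) = 1, so Bézout bound = 2.
Scan x ∈ F_7. For each x, list the y ∈ F_7 with f(x, y) ≡ 0 and those with g(x, y) ≡ 0 (mod 7); the common zeros in that column are the intersection.
  x = 0: f ≡ 0 at y ∈ ∅; g ≡ 0 at y ∈ ∅; common: ∅.
  x = 1: f ≡ 0 at y ∈ ∅; g ≡ 0 at y ∈ ∅; common: ∅.
  x = 2: f ≡ 0 at y ∈ ∅; g ≡ 0 at y ∈ {0, 1, 2, 3, 4, 5, 6}; common: ∅.
  x = 3: f ≡ 0 at y ∈ ∅; g ≡ 0 at y ∈ ∅; common: ∅.
  x = 4: f ≡ 0 at y ∈ ∅; g ≡ 0 at y ∈ ∅; common: ∅.
  x = 5: f ≡ 0 at y ∈ ∅; g ≡ 0 at y ∈ ∅; common: ∅.
  x = 6: f ≡ 0 at y ∈ ∅; g ≡ 0 at y ∈ ∅; common: ∅.
Collecting: common zeros = ∅, so the count is 0.
Comparison with the Bézout bound: 0 ≤ 2 = deg(f)·deg(g), as expected for curves with no common component (the affine F_7-count falls short of the bound because intersections may lie at infinity, over extension fields, or carry multiplicity).


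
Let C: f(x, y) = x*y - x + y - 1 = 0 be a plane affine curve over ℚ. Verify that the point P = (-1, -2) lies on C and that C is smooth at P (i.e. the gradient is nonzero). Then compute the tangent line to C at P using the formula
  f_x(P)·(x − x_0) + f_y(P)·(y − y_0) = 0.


Tangent line at P: -3*x - 3 = 0.

Step 1: f(-1, -2) = 0, so P lies on C.
Step 2: partial derivatives
  f_x(x, y) = y - 1, f_y(x, y) = x + 1.
  f_x(P) = -3, f_y(P) = 0 (gradient nonzero, so P is smooth).
Step 3: tangent line at P: -3·(x − -1) + 0·(y − -2) = 0.
Expanding: -3*x - 3 = 0.


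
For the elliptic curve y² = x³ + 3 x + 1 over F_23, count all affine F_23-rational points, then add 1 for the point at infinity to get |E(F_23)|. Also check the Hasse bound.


Affine points = {(0, 1), (0, 22), (4, 10), (4, 13), (5, 7), (5, 16), (8, 10), (8, 13), (11, 10), (11, 13), (13, 11), (13, 12), (14, 2), (14, 21)}; affine count = 14; |E(F_23)| = 15.

Discriminant check: Δ ∝ 4a³ + 27b² = 4·3³ + 27·1² = 4·27 + 27·1 ≡ 20 (mod 23). Nonzero ⇒ E is nonsingular.
For each x ∈ F_23, compute rhs = x³ + 3·x + 1 mod 23, then count y ∈ F_23 with y² ≡ rhs.
  x = 0: rhs = 1, matching y values: 1, 22 (2 points).
  x = 1: rhs = 5, matching y values: none (0 points).
  x = 2: rhs = 15, matching y values: none (0 points).
  x = 3: rhs = 14, matching y values: none (0 points).
  x = 4: rhs = 8, matching y values: 10, 13 (2 points).
  x = 5: rhs = 3, matching y values: 7, 16 (2 points).
  x = 6: rhs = 5, matching y values: none (0 points).
  x = 7: rhs = 20, matching y values: none (0 points).
  x = 8: rhs = 8, matching y values: 10, 13 (2 points).
  x = 9: rhs = 21, matching y values: none (0 points).
  x = 10: rhs = 19, matching y values: none (0 points).
  x = 11: rhs = 8, matching y values: 10, 13 (2 points).
  x = 12: rhs = 17, matching y values: none (0 points).
  x = 13: rhs = 6, matching y values: 11, 12 (2 points).
  x = 14: rhs = 4, matching y values: 2, 21 (2 points).
  x = 15: rhs = 17, matching y values: none (0 points).
  x = 16: rhs = 5, matching y values: none (0 points).
  x = 17: rhs = 20, matching y values: none (0 points).
  x = 18: rhs = 22, matching y values: none (0 points).
  x = 19: rhs = 17, matching y values: none (0 points).
  x = 20: rhs = 11, matching y values: none (0 points).
  x = 21: rhs = 10, matching y values: none (0 points).
  x = 22: rhs = 20, matching y values: none (0 points).
Total affine count: 14.
Full point count |E(F_23)| = 14 + 1 = 15.
Hasse bound: |15 − (23+1)| = |-9| = 9 ≤ 2√23 ≈ 9.5917 ✓.


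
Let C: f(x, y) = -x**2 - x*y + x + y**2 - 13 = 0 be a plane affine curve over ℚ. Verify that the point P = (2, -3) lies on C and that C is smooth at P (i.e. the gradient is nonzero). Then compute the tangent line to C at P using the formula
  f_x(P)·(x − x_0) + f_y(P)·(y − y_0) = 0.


Tangent line at P: -8*y - 24 = 0.

Step 1: f(2, -3) = 0, so P lies on C.
Step 2: partial derivatives
  f_x(x, y) = -2*x - y + 1, f_y(x, y) = -x + 2*y.
  f_x(P) = 0, f_y(P) = -8 (gradient nonzero, so P is smooth).
Step 3: tangent line at P: 0·(x − 2) + -8·(y − -3) = 0.
Expanding: -8*y - 24 = 0.


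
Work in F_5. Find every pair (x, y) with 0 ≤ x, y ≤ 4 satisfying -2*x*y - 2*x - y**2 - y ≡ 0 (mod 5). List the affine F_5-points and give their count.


Affine F_5-points: {(0, 0), (0, 4), (1, 3), (1, 4), (2, 1), (2, 4), (3, 4), (4, 2), (4, 4)}; count = 9.

For each of the 25 pairs (x, y) ∈ F_5², evaluate f(x, y) mod 5. Record the zeros.
  x = 0: [0↦0, 1↦3, 2↦4, 3↦3, 4↦0]  zeros at y ∈ {0, 4}
  x = 1: [0↦3, 1↦4, 2↦3, 3↦0, 4↦0]  zeros at y ∈ {3, 4}
  x = 2: [0↦1, 1↦0, 2↦2, 3↦2, 4↦0]  zeros at y ∈ {1, 4}
  x = 3: [0↦4, 1↦1, 2↦1, 3↦4, 4↦0]  zeros at y ∈ {4}
  x = 4: [0↦2, 1↦2, 2↦0, 3↦1, 4↦0]  zeros at y ∈ {2, 4}
Collecting zeros: affine points = {(0, 0), (0, 4), (1, 3), (1, 4), (2, 1), (2, 4), (3, 4), (4, 2), (4, 4)}.
Total count |C(F_5)_aff| = 9.


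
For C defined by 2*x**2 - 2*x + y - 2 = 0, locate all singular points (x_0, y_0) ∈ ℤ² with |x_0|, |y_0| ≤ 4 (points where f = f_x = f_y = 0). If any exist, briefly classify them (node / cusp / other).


No singular points in the scanned grid; C is smooth there.

Compute partial derivatives:
  f_x = 4*x - 2.
  f_y = 1.
f_y = 1 is a nonzero constant, so f_y never vanishes: no point (x, y) can satisfy f = f_x = f_y = 0. In particular no (x, y) ∈ {−4, ..., 4}² is singular; the curve is smooth.


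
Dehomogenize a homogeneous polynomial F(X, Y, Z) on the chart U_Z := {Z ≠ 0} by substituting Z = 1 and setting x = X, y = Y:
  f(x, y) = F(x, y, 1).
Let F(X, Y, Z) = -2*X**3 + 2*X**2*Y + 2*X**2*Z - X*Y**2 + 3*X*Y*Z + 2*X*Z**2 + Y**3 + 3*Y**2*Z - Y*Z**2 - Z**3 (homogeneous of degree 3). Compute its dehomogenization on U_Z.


f(x, y) = -2*x**3 + 2*x**2*y + 2*x**2 - x*y**2 + 3*x*y + 2*x + y**3 + 3*y**2 - y - 1

On U_Z we set Z = 1. Each monomial c·X^i·Y^j·Z^k in F becomes c·x^i·y^j·1^k = c·x^i·y^j.
Substituting Z = 1: F(X, Y, 1) = -2*x**3 + 2*x**2*y + 2*x**2 - x*y**2 + 3*x*y + 2*x + y**3 + 3*y**2 - y - 1.
Note: deg(f) ≤ deg(F) = 3; strict inequality happens when F is divisible by Z (lost terms).


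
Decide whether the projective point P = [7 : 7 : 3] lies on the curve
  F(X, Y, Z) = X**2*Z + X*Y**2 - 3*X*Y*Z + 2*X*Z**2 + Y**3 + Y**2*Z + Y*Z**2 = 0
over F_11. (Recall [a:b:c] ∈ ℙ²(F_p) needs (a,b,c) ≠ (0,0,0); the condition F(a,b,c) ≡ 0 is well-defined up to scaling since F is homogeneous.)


F(7,7,3) ≡ 2 (mod 11); P is NOT on the curve.

Evaluate F(7, 7, 3) term-by-term (mod 11).
  X**2*Z ↦ 1·49·1·3 = 147
  X*Y**2 ↦ 1·7·49·1 = 343
  -3*X*Y*Z ↦ -3·7·7·3 = -441
  2*X*Z**2 ↦ 2·7·1·9 = 126
  Y**3 ↦ 1·1·343·1 = 343
  Y**2*Z ↦ 1·1·49·3 = 147
  Y*Z**2 ↦ 1·1·7·9 = 63
Sum: F(7, 7, 3) = (147) + (343) + (-441) + (126) + (343) + (147) + (63) = 728.
Reducing mod 11: 728 ≡ 2 (mod 11).
Since F(a, b, c) ≡ 2 ≠ 0 (mod 11), P does NOT lie on the curve.


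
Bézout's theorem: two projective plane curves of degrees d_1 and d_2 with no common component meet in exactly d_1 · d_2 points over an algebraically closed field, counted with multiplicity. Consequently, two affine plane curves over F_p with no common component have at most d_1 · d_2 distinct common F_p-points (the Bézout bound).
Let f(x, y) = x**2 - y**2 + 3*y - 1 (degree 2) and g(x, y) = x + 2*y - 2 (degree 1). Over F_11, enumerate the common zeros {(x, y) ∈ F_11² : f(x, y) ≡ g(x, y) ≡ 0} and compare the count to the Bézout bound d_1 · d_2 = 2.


Common zeros: {(4, 10)}; count = 1; Bézout bound = 2.

deg(f) = 2, deg(g) = 1, so Bézout bound = 2.
Scan x ∈ F_11. For each x, list the y ∈ F_11 with f(x, y) ≡ 0 and those with g(x, y) ≡ 0 (mod 11); the common zeros in that column are the intersection.
  x = 0: f ≡ 0 at y ∈ {5, 9}; g ≡ 0 at y ∈ {1}; common: ∅.
  x = 1: f ≡ 0 at y ∈ {0, 3}; g ≡ 0 at y ∈ {6}; common: ∅.
  x = 2: f ≡ 0 at y ∈ ∅; g ≡ 0 at y ∈ {0}; common: ∅.
  x = 3: f ≡ 0 at y ∈ ∅; g ≡ 0 at y ∈ {5}; common: ∅.
  x = 4: f ≡ 0 at y ∈ {4, 10}; g ≡ 0 at y ∈ {10}; common: {10}.
  x = 5: f ≡ 0 at y ∈ ∅; g ≡ 0 at y ∈ {4}; common: ∅.
  x = 6: f ≡ 0 at y ∈ ∅; g ≡ 0 at y ∈ {9}; common: ∅.
  x = 7: f ≡ 0 at y ∈ {4, 10}; g ≡ 0 at y ∈ {3}; common: ∅.
  x = 8: f ≡ 0 at y ∈ ∅; g ≡ 0 at y ∈ {8}; common: ∅.
  x = 9: f ≡ 0 at y ∈ ∅; g ≡ 0 at y ∈ {2}; common: ∅.
  x = 10: f ≡ 0 at y ∈ {0, 3}; g ≡ 0 at y ∈ {7}; common: ∅.
Collecting: common zeros = {(4, 10)}, so the count is 1.
Comparison with the Bézout bound: 1 ≤ 2 = deg(f)·deg(g), as expected for curves with no common component (the affine F_11-count falls short of the bound because intersections may lie at infinity, over extension fields, or carry multiplicity).


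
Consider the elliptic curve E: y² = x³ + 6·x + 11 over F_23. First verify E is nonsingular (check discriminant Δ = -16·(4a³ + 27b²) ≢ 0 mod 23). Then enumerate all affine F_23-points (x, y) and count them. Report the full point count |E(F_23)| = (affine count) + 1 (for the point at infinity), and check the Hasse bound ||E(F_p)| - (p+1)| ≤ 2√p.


Affine points = {(1, 8), (1, 15), (2, 10), (2, 13), (9, 9), (9, 14), (10, 6), (10, 17), (13, 3), (13, 20), (15, 7), (15, 16), (17, 9), (17, 14), (20, 9), (20, 14), (22, 2), (22, 21)}; affine count = 18; |E(F_23)| = 19.

Discriminant check: Δ ∝ 4a³ + 27b² = 4·6³ + 27·11² = 4·216 + 27·121 ≡ 14 (mod 23). Nonzero ⇒ E is nonsingular.
For each x ∈ F_23, compute rhs = x³ + 6·x + 11 mod 23, then count y ∈ F_23 with y² ≡ rhs.
  x = 0: rhs = 11, matching y values: none (0 points).
  x = 1: rhs = 18, matching y values: 8, 15 (2 points).
  x = 2: rhs = 8, matching y values: 10, 13 (2 points).
  x = 3: rhs = 10, matching y values: none (0 points).
  x = 4: rhs = 7, matching y values: none (0 points).
  x = 5: rhs = 5, matching y values: none (0 points).
  x = 6: rhs = 10, matching y values: none (0 points).
  x = 7: rhs = 5, matching y values: none (0 points).
  x = 8: rhs = 19, matching y values: none (0 points).
  x = 9: rhs = 12, matching y values: 9, 14 (2 points).
  x = 10: rhs = 13, matching y values: 6, 17 (2 points).
  x = 11: rhs = 5, matching y values: none (0 points).
  x = 12: rhs = 17, matching y values: none (0 points).
  x = 13: rhs = 9, matching y values: 3, 20 (2 points).
  x = 14: rhs = 10, matching y values: none (0 points).
  x = 15: rhs = 3, matching y values: 7, 16 (2 points).
  x = 16: rhs = 17, matching y values: none (0 points).
  x = 17: rhs = 12, matching y values: 9, 14 (2 points).
  x = 18: rhs = 17, matching y values: none (0 points).
  x = 19: rhs = 15, matching y values: none (0 points).
  x = 20: rhs = 12, matching y values: 9, 14 (2 points).
  x = 21: rhs = 14, matching y values: none (0 points).
  x = 22: rhs = 4, matching y values: 2, 21 (2 points).
Total affine count: 18.
Full point count |E(F_23)| = 18 + 1 = 19.
Hasse bound: |19 − (23+1)| = |-5| = 5 ≤ 2√23 ≈ 9.5917 ✓.


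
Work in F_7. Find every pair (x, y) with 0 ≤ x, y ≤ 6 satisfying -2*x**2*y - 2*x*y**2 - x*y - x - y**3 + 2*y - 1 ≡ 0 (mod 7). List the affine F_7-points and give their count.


Affine F_7-points: {(0, 1), (1, 5), (5, 1), (6, 0), (6, 4), (6, 5)}; count = 6.

For each of the 49 pairs (x, y) ∈ F_7², evaluate f(x, y) mod 7. Record the zeros.
  x = 0: [0↦6, 1↦0, 2↦2, 3↦6, 4↦6, 5↦3, 6↦5]  zeros at y ∈ {1}
  x = 1: [0↦5, 1↦1, 2↦1, 3↦6, 4↦3, 5↦0, 6↦5]  zeros at y ∈ {5}
  x = 2: [0↦4, 1↦5, 2↦6, 3↦1, 4↦5, 5↦5, 6↦2]  zeros at y ∈ ∅
  x = 3: [0↦3, 1↦5, 2↦3, 3↦5, 4↦5, 5↦4, 6↦3]  zeros at y ∈ ∅
  x = 4: [0↦2, 1↦1, 2↦6, 3↦4, 4↦3, 5↦4, 6↦1]  zeros at y ∈ ∅
  x = 5: [0↦1, 1↦0, 2↦1, 3↦5, 4↦6, 5↦5, 6↦3]  zeros at y ∈ {1}
  x = 6: [0↦0, 1↦2, 2↦2, 3↦1, 4↦0, 5↦0, 6↦2]  zeros at y ∈ {0, 4, 5}
Collecting zeros: affine points = {(0, 1), (1, 5), (5, 1), (6, 0), (6, 4), (6, 5)}.
Total count |C(F_7)_aff| = 6.


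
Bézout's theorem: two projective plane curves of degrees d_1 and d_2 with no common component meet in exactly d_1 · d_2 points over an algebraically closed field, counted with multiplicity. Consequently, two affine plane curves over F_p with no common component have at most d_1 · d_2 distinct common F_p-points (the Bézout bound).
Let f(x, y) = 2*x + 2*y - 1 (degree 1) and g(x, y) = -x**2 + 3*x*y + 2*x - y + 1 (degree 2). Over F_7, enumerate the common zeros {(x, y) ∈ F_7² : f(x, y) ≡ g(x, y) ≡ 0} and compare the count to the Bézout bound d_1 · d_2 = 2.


Common zeros: {(4, 0), (5, 6)}; count = 2; Bézout bound = 2.

deg(f) = 1, deg(g) = 2, so Bézout bound = 2.
Scan x ∈ F_7. For each x, list the y ∈ F_7 with f(x, y) ≡ 0 and those with g(x, y) ≡ 0 (mod 7); the common zeros in that column are the intersection.
  x = 0: f ≡ 0 at y ∈ {4}; g ≡ 0 at y ∈ {1}; common: ∅.
  x = 1: f ≡ 0 at y ∈ {3}; g ≡ 0 at y ∈ {6}; common: ∅.
  x = 2: f ≡ 0 at y ∈ {2}; g ≡ 0 at y ∈ {4}; common: ∅.
  x = 3: f ≡ 0 at y ∈ {1}; g ≡ 0 at y ∈ {2}; common: ∅.
  x = 4: f ≡ 0 at y ∈ {0}; g ≡ 0 at y ∈ {0}; common: {0}.
  x = 5: f ≡ 0 at y ∈ {6}; g ≡ 0 at y ∈ {0, 1, 2, 3, 4, 5, 6}; common: {6}.
  x = 6: f ≡ 0 at y ∈ {5}; g ≡ 0 at y ∈ {3}; common: ∅.
Collecting: common zeros = {(4, 0), (5, 6)}, so the count is 2.
Comparison with the Bézout bound: 2 ≤ 2 = deg(f)·deg(g), as expected for curves with no common component (the bound is attained).


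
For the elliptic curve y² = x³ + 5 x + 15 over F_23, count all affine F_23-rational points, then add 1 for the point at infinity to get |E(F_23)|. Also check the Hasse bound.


Affine points = {(5, 2), (5, 21), (6, 10), (6, 13), (7, 5), (7, 18), (12, 3), (12, 20), (13, 0), (14, 0), (18, 7), (18, 16), (19, 0), (22, 3), (22, 20)}; affine count = 15; |E(F_23)| = 16.

Discriminant check: Δ ∝ 4a³ + 27b² = 4·5³ + 27·15² = 4·125 + 27·225 ≡ 20 (mod 23). Nonzero ⇒ E is nonsingular.
For each x ∈ F_23, compute rhs = x³ + 5·x + 15 mod 23, then count y ∈ F_23 with y² ≡ rhs.
  x = 0: rhs = 15, matching y values: none (0 points).
  x = 1: rhs = 21, matching y values: none (0 points).
  x = 2: rhs = 10, matching y values: none (0 points).
  x = 3: rhs = 11, matching y values: none (0 points).
  x = 4: rhs = 7, matching y values: none (0 points).
  x = 5: rhs = 4, matching y values: 2, 21 (2 points).
  x = 6: rhs = 8, matching y values: 10, 13 (2 points).
  x = 7: rhs = 2, matching y values: 5, 18 (2 points).
  x = 8: rhs = 15, matching y values: none (0 points).
  x = 9: rhs = 7, matching y values: none (0 points).
  x = 10: rhs = 7, matching y values: none (0 points).
  x = 11: rhs = 21, matching y values: none (0 points).
  x = 12: rhs = 9, matching y values: 3, 20 (2 points).
  x = 13: rhs = 0, matching y values: 0 (1 points).
  x = 14: rhs = 0, matching y values: 0 (1 points).
  x = 15: rhs = 15, matching y values: none (0 points).
  x = 16: rhs = 5, matching y values: none (0 points).
  x = 17: rhs = 22, matching y values: none (0 points).
  x = 18: rhs = 3, matching y values: 7, 16 (2 points).
  x = 19: rhs = 0, matching y values: 0 (1 points).
  x = 20: rhs = 19, matching y values: none (0 points).
  x = 21: rhs = 20, matching y values: none (0 points).
  x = 22: rhs = 9, matching y values: 3, 20 (2 points).
Total affine count: 15.
Full point count |E(F_23)| = 15 + 1 = 16.
Hasse bound: |16 − (23+1)| = |-8| = 8 ≤ 2√23 ≈ 9.5917 ✓.
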